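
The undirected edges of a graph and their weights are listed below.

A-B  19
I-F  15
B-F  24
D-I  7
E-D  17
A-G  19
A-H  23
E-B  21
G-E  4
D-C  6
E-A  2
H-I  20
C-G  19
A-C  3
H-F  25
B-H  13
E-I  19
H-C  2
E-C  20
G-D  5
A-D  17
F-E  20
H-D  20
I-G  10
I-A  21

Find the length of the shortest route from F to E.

20

Candidate routes:
F → E: 20 = 20
F → I → G → E: 15+10+4 = 29
Cheapest is F → E at 20.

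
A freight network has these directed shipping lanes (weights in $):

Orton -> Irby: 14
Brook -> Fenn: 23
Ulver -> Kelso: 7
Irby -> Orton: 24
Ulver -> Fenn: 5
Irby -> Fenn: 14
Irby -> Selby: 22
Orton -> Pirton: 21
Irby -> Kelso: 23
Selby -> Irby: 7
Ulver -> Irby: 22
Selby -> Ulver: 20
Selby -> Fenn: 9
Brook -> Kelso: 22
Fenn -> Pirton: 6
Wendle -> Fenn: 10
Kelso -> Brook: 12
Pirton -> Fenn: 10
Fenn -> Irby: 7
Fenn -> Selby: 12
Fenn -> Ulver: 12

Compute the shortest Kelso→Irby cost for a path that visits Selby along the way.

$54

Shortest Kelso→Selby: Kelso → Brook → Fenn → Selby = 47
Best Selby to Irby: Selby → Irby costing 7
Total via Selby: 47 + 7 = $54.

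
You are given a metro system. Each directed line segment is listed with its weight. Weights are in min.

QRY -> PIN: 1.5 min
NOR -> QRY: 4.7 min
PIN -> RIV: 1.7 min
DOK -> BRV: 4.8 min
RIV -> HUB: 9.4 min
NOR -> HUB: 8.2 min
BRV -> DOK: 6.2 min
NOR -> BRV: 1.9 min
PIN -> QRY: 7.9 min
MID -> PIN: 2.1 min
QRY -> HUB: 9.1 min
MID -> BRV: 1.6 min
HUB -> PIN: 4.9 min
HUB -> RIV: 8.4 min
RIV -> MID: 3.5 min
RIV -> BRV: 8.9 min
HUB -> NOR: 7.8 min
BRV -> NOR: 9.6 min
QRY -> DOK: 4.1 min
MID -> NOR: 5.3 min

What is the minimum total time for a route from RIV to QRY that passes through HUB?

Shortest RIV→HUB: RIV → HUB = 9.4
Best HUB to QRY: HUB → NOR → QRY costing 12.5
Total via HUB: 9.4 + 12.5 = 21.9 min.

21.9 min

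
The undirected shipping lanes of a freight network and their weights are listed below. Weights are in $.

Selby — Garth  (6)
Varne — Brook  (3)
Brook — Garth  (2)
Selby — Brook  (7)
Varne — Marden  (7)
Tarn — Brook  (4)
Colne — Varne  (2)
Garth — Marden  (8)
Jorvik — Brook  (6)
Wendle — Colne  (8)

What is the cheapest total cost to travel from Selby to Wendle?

$20

Candidate routes:
Selby → Garth → Brook → Varne → Colne → Wendle: 6+2+3+2+8 = 21
Selby → Brook → Varne → Colne → Wendle: 7+3+2+8 = 20
The minimum is $20 via Selby → Brook → Varne → Colne → Wendle.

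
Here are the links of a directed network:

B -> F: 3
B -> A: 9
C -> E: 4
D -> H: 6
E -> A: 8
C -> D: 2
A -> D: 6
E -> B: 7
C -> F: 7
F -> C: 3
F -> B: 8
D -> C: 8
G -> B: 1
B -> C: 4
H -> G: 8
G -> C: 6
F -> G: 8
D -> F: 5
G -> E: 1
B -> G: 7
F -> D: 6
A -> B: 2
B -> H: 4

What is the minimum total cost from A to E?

10

Enumerating some paths:
A → B → C → E: 2+4+4 = 10
A → B → F → G → E: 2+3+8+1 = 14
A → B → F → C → E: 2+3+3+4 = 12
The minimum is 10 via A → B → C → E.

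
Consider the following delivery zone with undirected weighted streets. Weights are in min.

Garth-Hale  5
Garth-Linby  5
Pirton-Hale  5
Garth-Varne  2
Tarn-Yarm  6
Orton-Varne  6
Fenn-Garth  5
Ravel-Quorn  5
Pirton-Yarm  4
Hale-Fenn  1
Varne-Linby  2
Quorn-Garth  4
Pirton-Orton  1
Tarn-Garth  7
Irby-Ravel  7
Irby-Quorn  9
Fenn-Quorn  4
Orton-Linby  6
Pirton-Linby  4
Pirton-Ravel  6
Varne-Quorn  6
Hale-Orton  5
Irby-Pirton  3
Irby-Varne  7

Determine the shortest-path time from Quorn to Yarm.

14 min

Compare a few routes:
Quorn - Ravel - Pirton - Yarm: 5+6+4 = 15
Quorn - Fenn - Hale - Pirton - Yarm: 4+1+5+4 = 14
The minimum is 14 min via Quorn - Fenn - Hale - Pirton - Yarm.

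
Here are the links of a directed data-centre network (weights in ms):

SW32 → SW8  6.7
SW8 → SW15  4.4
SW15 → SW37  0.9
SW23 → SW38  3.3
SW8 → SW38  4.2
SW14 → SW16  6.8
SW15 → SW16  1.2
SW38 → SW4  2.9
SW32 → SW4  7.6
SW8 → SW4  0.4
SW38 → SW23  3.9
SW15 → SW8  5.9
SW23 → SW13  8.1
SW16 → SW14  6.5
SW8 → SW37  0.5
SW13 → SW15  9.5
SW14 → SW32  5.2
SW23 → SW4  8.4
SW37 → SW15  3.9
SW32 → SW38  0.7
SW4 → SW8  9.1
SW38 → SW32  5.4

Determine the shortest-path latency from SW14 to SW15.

Compare a few routes:
SW14 - SW32 - SW38 - SW4 - SW8 - SW37 - SW15: 5.2+0.7+2.9+9.1+0.5+3.9 = 22.3
SW14 - SW32 - SW8 - SW15: 5.2+6.7+4.4 = 16.3
Cheapest is SW14 - SW32 - SW8 - SW15 at 16.3 ms.

16.3 ms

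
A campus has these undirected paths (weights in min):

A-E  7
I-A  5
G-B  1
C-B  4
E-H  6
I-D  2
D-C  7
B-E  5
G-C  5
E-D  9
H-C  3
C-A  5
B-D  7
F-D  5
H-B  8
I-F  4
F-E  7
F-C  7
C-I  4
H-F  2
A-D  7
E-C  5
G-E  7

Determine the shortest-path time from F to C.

5 min

Shortest distances from F:
F: 0
H: 2  (via F)
I: 4  (via F)
C: 5  (via H)
Shortest route: F–H–C = 5 min.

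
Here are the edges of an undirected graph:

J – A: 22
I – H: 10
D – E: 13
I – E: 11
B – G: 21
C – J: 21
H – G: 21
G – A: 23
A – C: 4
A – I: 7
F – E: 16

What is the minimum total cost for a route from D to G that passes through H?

55

Shortest D→H: D–E–I–H = 34
Best H to G: H–G costing 21
Total via H: 34 + 21 = 55.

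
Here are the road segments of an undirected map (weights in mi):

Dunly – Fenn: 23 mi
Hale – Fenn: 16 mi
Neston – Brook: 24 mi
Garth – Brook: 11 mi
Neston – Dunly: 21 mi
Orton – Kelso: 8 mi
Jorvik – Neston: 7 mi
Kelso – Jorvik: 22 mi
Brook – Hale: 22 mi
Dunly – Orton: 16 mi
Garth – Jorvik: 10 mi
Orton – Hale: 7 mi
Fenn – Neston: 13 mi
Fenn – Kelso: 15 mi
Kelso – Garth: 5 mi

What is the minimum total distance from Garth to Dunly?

Enumerating some paths:
Garth → Jorvik → Neston → Dunly: 10+7+21 = 38
Garth → Kelso → Orton → Dunly: 5+8+16 = 29
The minimum is 29 mi via Garth → Kelso → Orton → Dunly.

29 mi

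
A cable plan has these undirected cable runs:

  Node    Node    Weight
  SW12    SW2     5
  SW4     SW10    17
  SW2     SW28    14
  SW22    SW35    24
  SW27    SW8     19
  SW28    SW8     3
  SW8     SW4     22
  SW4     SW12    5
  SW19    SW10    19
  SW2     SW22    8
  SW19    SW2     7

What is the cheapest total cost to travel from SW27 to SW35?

68

Enumerating some paths:
SW27–SW8–SW4–SW12–SW2–SW22–SW35: 19+22+5+5+8+24 = 83
SW27–SW8–SW4–SW10–SW19–SW2–SW22–SW35: 19+22+17+19+7+8+24 = 116
SW27–SW8–SW28–SW2–SW22–SW35: 19+3+14+8+24 = 68
Cheapest is SW27–SW8–SW28–SW2–SW22–SW35 at 68.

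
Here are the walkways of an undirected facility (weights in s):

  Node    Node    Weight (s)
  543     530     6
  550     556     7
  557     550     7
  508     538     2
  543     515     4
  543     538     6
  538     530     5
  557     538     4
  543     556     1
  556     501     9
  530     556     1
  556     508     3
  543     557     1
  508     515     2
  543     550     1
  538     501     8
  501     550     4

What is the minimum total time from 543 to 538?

5 s

Running Dijkstra from 543:
543: 0
556: 1  (via 543)
550: 1  (via 543)
557: 1  (via 543)
530: 2  (via 556)
515: 4  (via 543)
508: 4  (via 556)
501: 5  (via 550)
538: 5  (via 557)
Shortest route: 543–557–538 = 5 s.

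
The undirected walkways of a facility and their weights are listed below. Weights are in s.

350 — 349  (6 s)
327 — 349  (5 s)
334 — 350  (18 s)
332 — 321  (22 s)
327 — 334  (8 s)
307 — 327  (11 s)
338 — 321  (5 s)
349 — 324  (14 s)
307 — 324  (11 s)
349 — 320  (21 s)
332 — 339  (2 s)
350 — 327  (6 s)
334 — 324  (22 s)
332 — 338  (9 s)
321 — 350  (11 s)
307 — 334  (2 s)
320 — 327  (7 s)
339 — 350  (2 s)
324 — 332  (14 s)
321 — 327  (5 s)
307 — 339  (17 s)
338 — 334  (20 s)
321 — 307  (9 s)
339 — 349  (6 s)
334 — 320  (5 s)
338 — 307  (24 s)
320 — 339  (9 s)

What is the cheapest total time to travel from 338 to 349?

Enumerating some paths:
338 → 332 → 339 → 349: 9+2+6 = 17
338 → 332 → 339 → 350 → 349: 9+2+2+6 = 19
338 → 321 → 327 → 349: 5+5+5 = 15
Cheapest is 338 → 321 → 327 → 349 at 15 s.

15 s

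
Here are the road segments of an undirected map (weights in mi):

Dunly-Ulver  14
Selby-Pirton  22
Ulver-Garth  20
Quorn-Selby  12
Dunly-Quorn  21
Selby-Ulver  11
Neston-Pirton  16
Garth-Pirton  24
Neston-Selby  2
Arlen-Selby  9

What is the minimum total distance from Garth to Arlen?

40 mi

Settle nodes by increasing distance from Garth:
Garth: 0
Ulver: 20  (via Garth)
Pirton: 24  (via Garth)
Selby: 31  (via Ulver)
Neston: 33  (via Selby)
Dunly: 34  (via Ulver)
Arlen: 40  (via Selby)
Shortest route: Garth–Ulver–Selby–Arlen = 40 mi.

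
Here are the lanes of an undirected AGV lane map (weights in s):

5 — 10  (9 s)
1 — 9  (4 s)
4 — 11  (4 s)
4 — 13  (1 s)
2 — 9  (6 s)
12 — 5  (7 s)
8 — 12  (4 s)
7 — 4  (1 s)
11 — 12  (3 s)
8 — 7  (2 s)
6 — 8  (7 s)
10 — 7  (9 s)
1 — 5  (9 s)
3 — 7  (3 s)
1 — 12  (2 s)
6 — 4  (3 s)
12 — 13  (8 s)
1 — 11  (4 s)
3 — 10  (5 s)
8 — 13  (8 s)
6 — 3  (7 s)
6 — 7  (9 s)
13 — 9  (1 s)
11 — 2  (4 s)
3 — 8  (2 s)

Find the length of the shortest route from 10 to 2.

17 s

Candidate routes:
10 - 3 - 7 - 4 - 13 - 9 - 2: 5+3+1+1+1+6 = 17
10 - 7 - 4 - 11 - 2: 9+1+4+4 = 18
The minimum is 17 s via 10 - 3 - 7 - 4 - 13 - 9 - 2.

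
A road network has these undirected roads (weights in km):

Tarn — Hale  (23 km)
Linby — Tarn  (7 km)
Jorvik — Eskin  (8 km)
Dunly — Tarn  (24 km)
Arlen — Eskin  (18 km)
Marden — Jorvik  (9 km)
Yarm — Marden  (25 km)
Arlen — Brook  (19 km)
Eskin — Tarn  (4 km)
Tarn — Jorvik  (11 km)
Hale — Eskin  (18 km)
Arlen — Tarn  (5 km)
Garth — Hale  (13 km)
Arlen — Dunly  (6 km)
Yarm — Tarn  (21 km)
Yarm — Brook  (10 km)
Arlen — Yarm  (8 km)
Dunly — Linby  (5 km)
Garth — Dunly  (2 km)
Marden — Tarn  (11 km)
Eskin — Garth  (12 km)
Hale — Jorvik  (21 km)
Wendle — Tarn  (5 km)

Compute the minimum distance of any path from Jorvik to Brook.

34 km

Enumerating some paths:
Jorvik → Eskin → Tarn → Arlen → Yarm → Brook: 8+4+5+8+10 = 35
Jorvik → Tarn → Arlen → Brook: 11+5+19 = 35
Jorvik → Tarn → Arlen → Yarm → Brook: 11+5+8+10 = 34
Cheapest is Jorvik → Tarn → Arlen → Yarm → Brook at 34 km.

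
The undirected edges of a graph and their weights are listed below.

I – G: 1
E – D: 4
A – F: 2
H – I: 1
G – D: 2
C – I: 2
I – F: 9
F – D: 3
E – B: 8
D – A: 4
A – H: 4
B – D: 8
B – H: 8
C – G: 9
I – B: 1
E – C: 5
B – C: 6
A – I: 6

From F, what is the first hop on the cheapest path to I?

Enumerating some paths:
F - A - H - I: 2+4+1 = 7
F - D - G - I: 3+2+1 = 6
F - A - I: 2+6 = 8
Cheapest is F - D - G - I at 6.
So from F the first move is to D.

D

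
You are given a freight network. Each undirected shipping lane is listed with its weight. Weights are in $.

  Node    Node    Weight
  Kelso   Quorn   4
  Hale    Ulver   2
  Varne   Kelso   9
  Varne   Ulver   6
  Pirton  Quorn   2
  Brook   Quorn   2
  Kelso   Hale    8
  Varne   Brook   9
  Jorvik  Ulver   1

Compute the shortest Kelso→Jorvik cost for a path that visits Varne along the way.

$16

Best Kelso to Varne: Kelso–Varne costing 9
Shortest Varne→Jorvik: Varne–Ulver–Jorvik = 7
Total via Varne: 9 + 7 = $16.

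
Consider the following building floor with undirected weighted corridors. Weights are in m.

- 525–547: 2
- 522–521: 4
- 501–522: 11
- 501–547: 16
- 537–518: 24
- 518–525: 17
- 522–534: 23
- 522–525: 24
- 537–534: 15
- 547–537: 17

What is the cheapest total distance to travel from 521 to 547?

30 m

Enumerating some paths:
521 - 522 - 525 - 547: 4+24+2 = 30
521 - 522 - 534 - 537 - 547: 4+23+15+17 = 59
521 - 522 - 501 - 547: 4+11+16 = 31
The minimum is 30 m via 521 - 522 - 525 - 547.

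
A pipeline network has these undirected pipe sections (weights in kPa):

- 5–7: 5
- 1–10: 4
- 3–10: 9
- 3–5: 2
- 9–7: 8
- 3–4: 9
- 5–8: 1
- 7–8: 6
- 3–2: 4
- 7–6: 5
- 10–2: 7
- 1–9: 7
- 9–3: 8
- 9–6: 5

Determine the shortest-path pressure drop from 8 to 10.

12 kPa

Shortest distances from 8:
8: 0
5: 1  (via 8)
3: 3  (via 5)
7: 6  (via 8)
2: 7  (via 3)
6: 11  (via 7)
9: 11  (via 3)
4: 12  (via 3)
10: 12  (via 3)
Shortest route: 8 → 5 → 3 → 10 = 12 kPa.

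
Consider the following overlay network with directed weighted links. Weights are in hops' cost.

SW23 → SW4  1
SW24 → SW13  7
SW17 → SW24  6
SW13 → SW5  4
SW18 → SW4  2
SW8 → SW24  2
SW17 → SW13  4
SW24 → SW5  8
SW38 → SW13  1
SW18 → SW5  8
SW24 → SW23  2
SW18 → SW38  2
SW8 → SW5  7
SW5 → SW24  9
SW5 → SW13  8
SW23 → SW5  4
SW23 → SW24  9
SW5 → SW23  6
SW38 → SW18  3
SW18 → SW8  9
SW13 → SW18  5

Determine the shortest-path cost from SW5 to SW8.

Compare a few routes:
SW5 → SW24 → SW13 → SW18 → SW8: 9+7+5+9 = 30
SW5 → SW13 → SW18 → SW8: 8+5+9 = 22
Cheapest is SW5 → SW13 → SW18 → SW8 at 22 hops' cost.

22 hops' cost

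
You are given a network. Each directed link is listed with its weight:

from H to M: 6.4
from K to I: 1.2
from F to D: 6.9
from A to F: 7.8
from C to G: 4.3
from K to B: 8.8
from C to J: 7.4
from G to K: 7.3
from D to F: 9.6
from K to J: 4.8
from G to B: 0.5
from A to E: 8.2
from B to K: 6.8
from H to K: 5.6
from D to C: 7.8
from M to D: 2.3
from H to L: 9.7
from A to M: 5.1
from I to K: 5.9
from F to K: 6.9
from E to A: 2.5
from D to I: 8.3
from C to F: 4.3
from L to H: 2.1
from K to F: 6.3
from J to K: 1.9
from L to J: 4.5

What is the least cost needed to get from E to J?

22

Candidate routes:
E–A–M–D–I–K–J: 2.5+5.1+2.3+8.3+5.9+4.8 = 28.9
E–A–M–D–F–K–J: 2.5+5.1+2.3+9.6+6.9+4.8 = 31.2
E–A–M–D–C–J: 2.5+5.1+2.3+7.8+7.4 = 25.1
E–A–F–K–J: 2.5+7.8+6.9+4.8 = 22
The minimum is 22 via E–A–F–K–J.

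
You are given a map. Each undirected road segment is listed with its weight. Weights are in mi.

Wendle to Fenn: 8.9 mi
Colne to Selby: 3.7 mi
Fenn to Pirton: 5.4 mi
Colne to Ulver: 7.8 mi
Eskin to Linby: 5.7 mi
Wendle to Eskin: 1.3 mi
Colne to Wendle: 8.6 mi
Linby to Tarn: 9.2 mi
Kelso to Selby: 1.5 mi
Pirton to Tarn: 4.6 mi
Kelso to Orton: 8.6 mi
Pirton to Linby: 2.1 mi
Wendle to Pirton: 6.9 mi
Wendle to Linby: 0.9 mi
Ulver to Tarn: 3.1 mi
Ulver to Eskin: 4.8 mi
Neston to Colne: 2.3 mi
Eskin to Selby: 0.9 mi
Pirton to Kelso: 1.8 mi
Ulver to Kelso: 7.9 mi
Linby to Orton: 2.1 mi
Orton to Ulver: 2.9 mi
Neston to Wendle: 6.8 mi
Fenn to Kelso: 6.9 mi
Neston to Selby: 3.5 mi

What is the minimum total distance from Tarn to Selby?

Enumerating some paths:
Tarn - Pirton - Kelso - Selby: 4.6+1.8+1.5 = 7.9
Tarn - Ulver - Orton - Linby - Wendle - Eskin - Selby: 3.1+2.9+2.1+0.9+1.3+0.9 = 11.2
Tarn - Pirton - Linby - Wendle - Eskin - Selby: 4.6+2.1+0.9+1.3+0.9 = 9.8
Tarn - Ulver - Eskin - Selby: 3.1+4.8+0.9 = 8.8
Cheapest is Tarn - Pirton - Kelso - Selby at 7.9 mi.

7.9 mi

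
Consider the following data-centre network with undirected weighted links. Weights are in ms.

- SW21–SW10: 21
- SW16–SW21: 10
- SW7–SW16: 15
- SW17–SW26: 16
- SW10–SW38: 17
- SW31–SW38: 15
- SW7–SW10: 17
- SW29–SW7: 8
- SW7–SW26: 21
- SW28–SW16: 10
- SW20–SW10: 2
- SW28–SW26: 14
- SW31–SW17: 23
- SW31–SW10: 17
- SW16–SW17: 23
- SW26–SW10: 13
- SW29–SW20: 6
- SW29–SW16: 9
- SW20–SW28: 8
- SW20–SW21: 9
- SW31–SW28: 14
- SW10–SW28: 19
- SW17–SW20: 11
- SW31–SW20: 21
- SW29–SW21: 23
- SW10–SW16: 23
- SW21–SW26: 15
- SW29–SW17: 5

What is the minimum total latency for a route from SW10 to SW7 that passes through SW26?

Best SW10 to SW26: SW10–SW26 costing 13
Best SW26 to SW7: SW26–SW7 costing 21
Total via SW26: 13 + 21 = 34 ms.

34 ms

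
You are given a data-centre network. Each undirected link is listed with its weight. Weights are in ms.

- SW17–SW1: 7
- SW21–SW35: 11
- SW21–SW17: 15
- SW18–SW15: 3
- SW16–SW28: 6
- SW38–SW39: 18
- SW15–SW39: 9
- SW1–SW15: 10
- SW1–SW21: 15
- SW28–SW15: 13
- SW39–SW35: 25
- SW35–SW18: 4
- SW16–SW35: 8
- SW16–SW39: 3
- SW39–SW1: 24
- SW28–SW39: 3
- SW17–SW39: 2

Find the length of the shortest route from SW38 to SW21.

Candidate routes:
SW38 → SW39 → SW17 → SW21: 18+2+15 = 35
SW38 → SW39 → SW16 → SW35 → SW21: 18+3+8+11 = 40
SW38 → SW39 → SW17 → SW1 → SW21: 18+2+7+15 = 42
The minimum is 35 ms via SW38 → SW39 → SW17 → SW21.

35 ms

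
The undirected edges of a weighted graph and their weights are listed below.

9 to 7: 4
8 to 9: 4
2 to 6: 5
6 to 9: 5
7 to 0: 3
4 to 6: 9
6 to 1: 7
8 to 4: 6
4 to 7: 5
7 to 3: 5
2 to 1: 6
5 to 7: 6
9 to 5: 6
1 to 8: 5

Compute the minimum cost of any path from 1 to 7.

Running Dijkstra from 1:
1: 0
8: 5  (via 1)
2: 6  (via 1)
6: 7  (via 1)
9: 9  (via 8)
4: 11  (via 8)
7: 13  (via 9)
Shortest route: 1–8–9–7 = 13.

13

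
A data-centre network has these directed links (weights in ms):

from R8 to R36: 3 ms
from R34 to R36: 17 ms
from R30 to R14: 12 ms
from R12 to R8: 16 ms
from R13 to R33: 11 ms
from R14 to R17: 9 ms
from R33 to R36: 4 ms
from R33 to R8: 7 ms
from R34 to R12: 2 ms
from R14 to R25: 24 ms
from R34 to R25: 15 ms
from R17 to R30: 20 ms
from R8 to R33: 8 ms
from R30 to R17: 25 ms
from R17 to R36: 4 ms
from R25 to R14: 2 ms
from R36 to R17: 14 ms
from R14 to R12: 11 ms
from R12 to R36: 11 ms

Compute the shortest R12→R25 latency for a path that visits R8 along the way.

89 ms

Best R12 to R8: R12 → R8 costing 16
Best R8 to R25: R8 → R36 → R17 → R30 → R14 → R25 costing 73
Total via R8: 16 + 73 = 89 ms.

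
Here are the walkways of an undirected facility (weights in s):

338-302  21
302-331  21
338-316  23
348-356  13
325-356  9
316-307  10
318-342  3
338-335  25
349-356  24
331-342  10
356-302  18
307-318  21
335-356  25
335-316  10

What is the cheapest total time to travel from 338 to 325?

48 s

Enumerating some paths:
338 - 316 - 307 - 318 - 342 - 331 - 302 - 356 - 325: 23+10+21+3+10+21+18+9 = 115
338 - 335 - 356 - 325: 25+25+9 = 59
338 - 302 - 356 - 325: 21+18+9 = 48
338 - 316 - 335 - 356 - 325: 23+10+25+9 = 67
The minimum is 48 s via 338 - 302 - 356 - 325.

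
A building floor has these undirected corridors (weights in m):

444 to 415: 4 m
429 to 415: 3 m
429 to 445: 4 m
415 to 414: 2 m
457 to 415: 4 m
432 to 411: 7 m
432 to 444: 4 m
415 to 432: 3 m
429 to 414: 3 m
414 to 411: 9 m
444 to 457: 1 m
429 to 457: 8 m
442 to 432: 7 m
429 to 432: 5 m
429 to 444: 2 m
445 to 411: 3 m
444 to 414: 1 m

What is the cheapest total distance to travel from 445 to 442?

16 m

Candidate routes:
445 - 429 - 444 - 432 - 442: 4+2+4+7 = 17
445 - 429 - 432 - 442: 4+5+7 = 16
445 - 411 - 432 - 442: 3+7+7 = 17
445 - 429 - 415 - 432 - 442: 4+3+3+7 = 17
The minimum is 16 m via 445 - 429 - 432 - 442.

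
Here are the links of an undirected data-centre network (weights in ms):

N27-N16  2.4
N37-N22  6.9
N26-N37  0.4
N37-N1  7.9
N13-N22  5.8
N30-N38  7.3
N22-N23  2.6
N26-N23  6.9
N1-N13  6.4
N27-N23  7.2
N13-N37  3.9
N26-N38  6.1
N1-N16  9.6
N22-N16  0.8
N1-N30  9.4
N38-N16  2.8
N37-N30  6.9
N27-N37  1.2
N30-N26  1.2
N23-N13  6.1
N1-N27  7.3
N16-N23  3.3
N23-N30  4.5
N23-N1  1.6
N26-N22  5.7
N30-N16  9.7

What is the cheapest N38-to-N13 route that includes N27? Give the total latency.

10.3 ms

Shortest N38→N27: N38–N16–N27 = 5.2
Shortest N27→N13: N27–N37–N13 = 5.1
Total via N27: 5.2 + 5.1 = 10.3 ms.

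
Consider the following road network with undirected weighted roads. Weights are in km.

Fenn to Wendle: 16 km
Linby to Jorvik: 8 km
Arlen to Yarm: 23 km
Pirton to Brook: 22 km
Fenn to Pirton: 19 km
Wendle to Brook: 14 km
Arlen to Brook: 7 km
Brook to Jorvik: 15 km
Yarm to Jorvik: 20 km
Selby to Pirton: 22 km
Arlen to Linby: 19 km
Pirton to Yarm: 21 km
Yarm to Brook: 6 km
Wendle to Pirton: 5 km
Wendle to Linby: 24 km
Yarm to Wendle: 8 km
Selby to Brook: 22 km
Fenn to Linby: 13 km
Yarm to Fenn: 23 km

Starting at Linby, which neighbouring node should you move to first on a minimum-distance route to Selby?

Compare a few routes:
Linby - Jorvik - Brook - Selby: 8+15+22 = 45
Linby - Arlen - Brook - Selby: 19+7+22 = 48
Linby - Wendle - Pirton - Selby: 24+5+22 = 51
The minimum is 45 km via Linby - Jorvik - Brook - Selby.
So from Linby the first move is to Jorvik.

Jorvik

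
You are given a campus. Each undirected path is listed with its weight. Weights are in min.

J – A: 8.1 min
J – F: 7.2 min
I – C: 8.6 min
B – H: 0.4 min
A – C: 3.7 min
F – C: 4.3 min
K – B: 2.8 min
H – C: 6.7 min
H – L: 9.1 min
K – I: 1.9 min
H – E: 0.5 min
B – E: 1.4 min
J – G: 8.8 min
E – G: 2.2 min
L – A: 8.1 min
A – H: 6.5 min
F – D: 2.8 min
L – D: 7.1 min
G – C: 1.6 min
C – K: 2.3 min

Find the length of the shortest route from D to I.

Shortest distances from D:
D: 0
F: 2.8  (via D)
C: 7.1  (via F)
L: 7.1  (via D)
G: 8.7  (via C)
K: 9.4  (via C)
J: 10  (via F)
A: 10.8  (via C)
E: 10.9  (via G)
I: 11.3  (via K)
Shortest route: D → F → C → K → I = 11.3 min.

11.3 min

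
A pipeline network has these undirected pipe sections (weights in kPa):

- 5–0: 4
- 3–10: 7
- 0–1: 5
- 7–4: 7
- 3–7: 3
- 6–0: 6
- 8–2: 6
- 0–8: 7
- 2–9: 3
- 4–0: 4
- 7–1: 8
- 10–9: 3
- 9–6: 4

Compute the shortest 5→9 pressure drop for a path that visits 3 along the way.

28 kPa

Shortest 5→3: 5 → 0 → 4 → 7 → 3 = 18
Best 3 to 9: 3 → 10 → 9 costing 10
Total via 3: 18 + 10 = 28 kPa.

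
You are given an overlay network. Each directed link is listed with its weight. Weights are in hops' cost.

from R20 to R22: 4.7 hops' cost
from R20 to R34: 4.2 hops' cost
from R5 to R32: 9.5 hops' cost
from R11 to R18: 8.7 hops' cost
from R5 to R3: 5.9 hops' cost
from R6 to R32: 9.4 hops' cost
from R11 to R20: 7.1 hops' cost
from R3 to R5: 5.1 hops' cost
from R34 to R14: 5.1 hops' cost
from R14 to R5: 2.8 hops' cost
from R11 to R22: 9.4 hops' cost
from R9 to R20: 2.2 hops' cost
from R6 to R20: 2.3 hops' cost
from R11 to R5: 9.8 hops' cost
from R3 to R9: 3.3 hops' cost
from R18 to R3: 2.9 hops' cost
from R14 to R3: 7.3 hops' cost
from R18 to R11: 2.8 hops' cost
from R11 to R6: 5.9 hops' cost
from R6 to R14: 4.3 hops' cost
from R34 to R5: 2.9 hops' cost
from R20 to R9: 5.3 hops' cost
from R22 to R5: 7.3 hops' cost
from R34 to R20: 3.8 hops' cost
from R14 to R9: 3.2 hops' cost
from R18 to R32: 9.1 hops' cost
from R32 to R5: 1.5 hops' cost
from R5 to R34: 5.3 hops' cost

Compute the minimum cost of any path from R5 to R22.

Compare a few routes:
R5–R3–R9–R20–R22: 5.9+3.3+2.2+4.7 = 16.1
R5–R34–R14–R9–R20–R22: 5.3+5.1+3.2+2.2+4.7 = 20.5
R5–R34–R20–R22: 5.3+3.8+4.7 = 13.8
R5–R34–R14–R3–R9–R20–R22: 5.3+5.1+7.3+3.3+2.2+4.7 = 27.9
Cheapest is R5–R34–R20–R22 at 13.8 hops' cost.

13.8 hops' cost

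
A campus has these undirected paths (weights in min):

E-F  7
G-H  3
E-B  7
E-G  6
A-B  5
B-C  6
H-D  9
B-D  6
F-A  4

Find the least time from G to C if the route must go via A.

28 min

Best G to A: G → E → F → A costing 17
Shortest A→C: A → B → C = 11
Total via A: 17 + 11 = 28 min.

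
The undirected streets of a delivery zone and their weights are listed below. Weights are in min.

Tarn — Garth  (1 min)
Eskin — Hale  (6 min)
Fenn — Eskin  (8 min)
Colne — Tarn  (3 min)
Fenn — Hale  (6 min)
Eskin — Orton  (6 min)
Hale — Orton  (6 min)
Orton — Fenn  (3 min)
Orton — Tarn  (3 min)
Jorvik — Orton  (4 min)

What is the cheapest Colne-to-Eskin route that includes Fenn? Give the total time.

Shortest Colne→Fenn: Colne → Tarn → Orton → Fenn = 9
Shortest Fenn→Eskin: Fenn → Eskin = 8
Total via Fenn: 9 + 8 = 17 min.

17 min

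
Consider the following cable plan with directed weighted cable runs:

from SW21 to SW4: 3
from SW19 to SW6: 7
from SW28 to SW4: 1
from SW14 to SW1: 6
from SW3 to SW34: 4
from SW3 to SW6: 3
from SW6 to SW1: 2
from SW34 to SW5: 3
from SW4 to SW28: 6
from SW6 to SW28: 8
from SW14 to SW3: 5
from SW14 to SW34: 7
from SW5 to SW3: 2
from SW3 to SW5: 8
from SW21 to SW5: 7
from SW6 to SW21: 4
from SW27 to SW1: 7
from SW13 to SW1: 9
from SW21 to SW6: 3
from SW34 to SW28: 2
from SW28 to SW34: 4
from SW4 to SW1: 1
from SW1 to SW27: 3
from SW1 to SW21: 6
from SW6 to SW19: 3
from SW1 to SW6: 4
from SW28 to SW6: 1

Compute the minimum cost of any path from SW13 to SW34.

25

Running Dijkstra from SW13:
SW13: 0
SW1: 9  (via SW13)
SW27: 12  (via SW1)
SW6: 13  (via SW1)
SW21: 15  (via SW1)
SW19: 16  (via SW6)
SW4: 18  (via SW21)
SW28: 21  (via SW6)
SW5: 22  (via SW21)
SW3: 24  (via SW5)
SW34: 25  (via SW28)
Shortest route: SW13–SW1–SW6–SW28–SW34 = 25.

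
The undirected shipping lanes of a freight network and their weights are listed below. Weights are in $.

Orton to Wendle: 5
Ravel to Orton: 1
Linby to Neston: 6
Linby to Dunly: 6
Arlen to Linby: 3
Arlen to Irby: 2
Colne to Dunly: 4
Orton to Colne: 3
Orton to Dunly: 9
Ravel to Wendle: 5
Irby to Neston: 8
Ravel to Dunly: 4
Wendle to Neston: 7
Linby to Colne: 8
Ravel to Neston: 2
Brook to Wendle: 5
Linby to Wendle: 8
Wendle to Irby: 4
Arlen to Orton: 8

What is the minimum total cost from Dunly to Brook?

Shortest distances from Dunly:
Dunly: 0
Ravel: 4  (via Dunly)
Colne: 4  (via Dunly)
Orton: 5  (via Ravel)
Neston: 6  (via Ravel)
Linby: 6  (via Dunly)
Arlen: 9  (via Linby)
Wendle: 9  (via Ravel)
Irby: 11  (via Arlen)
Brook: 14  (via Wendle)
Shortest route: Dunly–Ravel–Wendle–Brook = $14.

$14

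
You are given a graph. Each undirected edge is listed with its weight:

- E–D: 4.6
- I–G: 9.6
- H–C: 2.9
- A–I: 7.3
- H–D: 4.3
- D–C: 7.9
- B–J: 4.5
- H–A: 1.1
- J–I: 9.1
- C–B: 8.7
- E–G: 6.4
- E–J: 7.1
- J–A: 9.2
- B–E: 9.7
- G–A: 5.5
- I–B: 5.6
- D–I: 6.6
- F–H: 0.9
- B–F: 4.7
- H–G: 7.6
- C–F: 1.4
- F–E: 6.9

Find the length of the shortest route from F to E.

6.9

Settle nodes by increasing distance from F:
F: 0
H: 0.9  (via F)
C: 1.4  (via F)
A: 2  (via H)
B: 4.7  (via F)
D: 5.2  (via H)
E: 6.9  (via F)
Shortest route: F–E = 6.9.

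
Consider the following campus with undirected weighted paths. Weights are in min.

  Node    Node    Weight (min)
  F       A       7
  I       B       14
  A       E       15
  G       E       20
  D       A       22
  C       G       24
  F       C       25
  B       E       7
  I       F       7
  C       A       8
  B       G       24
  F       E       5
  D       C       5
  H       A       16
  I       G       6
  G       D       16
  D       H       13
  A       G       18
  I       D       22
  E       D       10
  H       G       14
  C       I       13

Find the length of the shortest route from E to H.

Settle nodes by increasing distance from E:
E: 0
F: 5  (via E)
B: 7  (via E)
D: 10  (via E)
A: 12  (via F)
I: 12  (via F)
C: 15  (via D)
G: 18  (via I)
H: 23  (via D)
Shortest route: E → D → H = 23 min.

23 min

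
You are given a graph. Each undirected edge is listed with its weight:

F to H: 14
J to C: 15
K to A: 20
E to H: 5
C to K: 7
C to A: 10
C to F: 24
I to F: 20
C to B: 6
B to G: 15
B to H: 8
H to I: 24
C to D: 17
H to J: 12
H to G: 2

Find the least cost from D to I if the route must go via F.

Shortest D→F: D → C → F = 41
Shortest F→I: F → I = 20
Total via F: 41 + 20 = 61.

61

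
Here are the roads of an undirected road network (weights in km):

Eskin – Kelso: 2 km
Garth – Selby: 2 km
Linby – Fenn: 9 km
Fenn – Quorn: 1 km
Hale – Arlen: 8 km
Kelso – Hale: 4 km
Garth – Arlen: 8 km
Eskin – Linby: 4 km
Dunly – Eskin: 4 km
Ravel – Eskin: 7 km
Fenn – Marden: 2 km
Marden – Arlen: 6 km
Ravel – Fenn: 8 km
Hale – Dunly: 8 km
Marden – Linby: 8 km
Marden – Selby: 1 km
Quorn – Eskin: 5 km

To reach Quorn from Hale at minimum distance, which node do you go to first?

Enumerating some paths:
Hale → Dunly → Eskin → Quorn: 8+4+5 = 17
Hale → Kelso → Eskin → Linby → Fenn → Quorn: 4+2+4+9+1 = 20
Hale → Arlen → Marden → Fenn → Quorn: 8+6+2+1 = 17
Hale → Kelso → Eskin → Quorn: 4+2+5 = 11
Cheapest is Hale → Kelso → Eskin → Quorn at 11 km.
So from Hale the first move is to Kelso.

Kelso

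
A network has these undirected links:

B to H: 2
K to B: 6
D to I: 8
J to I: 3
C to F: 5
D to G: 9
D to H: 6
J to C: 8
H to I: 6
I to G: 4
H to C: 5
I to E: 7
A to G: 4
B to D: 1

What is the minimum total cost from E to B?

15

Candidate routes:
E - I - G - D - B: 7+4+9+1 = 21
E - I - H - D - B: 7+6+6+1 = 20
E - I - H - B: 7+6+2 = 15
E - I - D - B: 7+8+1 = 16
Cheapest is E - I - H - B at 15.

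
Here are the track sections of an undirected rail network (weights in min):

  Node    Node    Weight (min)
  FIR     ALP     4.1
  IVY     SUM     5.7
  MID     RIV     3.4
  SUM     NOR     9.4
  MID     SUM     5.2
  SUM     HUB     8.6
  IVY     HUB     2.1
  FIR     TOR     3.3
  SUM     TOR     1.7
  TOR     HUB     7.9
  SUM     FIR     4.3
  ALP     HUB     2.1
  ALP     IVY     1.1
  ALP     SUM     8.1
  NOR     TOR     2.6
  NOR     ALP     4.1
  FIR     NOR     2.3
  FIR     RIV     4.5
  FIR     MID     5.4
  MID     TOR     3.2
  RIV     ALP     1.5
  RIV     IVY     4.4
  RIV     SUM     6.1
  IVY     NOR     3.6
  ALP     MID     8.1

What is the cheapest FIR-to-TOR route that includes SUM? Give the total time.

Best FIR to SUM: FIR–SUM costing 4.3
Shortest SUM→TOR: SUM–TOR = 1.7
Total via SUM: 4.3 + 1.7 = 6 min.

6 min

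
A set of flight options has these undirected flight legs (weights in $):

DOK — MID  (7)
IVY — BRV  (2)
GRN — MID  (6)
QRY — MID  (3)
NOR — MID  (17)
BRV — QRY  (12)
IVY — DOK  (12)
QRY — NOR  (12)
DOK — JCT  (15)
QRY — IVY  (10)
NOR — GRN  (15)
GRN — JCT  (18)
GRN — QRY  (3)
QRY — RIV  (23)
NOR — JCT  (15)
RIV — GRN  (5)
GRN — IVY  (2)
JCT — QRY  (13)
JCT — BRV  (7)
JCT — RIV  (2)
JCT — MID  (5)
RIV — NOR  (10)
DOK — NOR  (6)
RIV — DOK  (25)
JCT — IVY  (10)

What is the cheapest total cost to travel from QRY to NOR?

Compare a few routes:
QRY - GRN - RIV - NOR: 3+5+10 = 18
QRY - NOR: 12 = 12
QRY - GRN - NOR: 3+15 = 18
QRY - MID - DOK - NOR: 3+7+6 = 16
Cheapest is QRY - NOR at $12.

$12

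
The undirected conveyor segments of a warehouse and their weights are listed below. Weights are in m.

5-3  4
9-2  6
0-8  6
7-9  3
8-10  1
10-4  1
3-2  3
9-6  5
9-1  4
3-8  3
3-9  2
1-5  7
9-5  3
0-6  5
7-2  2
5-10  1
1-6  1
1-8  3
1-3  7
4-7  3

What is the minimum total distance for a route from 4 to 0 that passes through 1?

Shortest 4→1: 4 → 10 → 8 → 1 = 5
Shortest 1→0: 1 → 6 → 0 = 6
Total via 1: 5 + 6 = 11 m.

11 m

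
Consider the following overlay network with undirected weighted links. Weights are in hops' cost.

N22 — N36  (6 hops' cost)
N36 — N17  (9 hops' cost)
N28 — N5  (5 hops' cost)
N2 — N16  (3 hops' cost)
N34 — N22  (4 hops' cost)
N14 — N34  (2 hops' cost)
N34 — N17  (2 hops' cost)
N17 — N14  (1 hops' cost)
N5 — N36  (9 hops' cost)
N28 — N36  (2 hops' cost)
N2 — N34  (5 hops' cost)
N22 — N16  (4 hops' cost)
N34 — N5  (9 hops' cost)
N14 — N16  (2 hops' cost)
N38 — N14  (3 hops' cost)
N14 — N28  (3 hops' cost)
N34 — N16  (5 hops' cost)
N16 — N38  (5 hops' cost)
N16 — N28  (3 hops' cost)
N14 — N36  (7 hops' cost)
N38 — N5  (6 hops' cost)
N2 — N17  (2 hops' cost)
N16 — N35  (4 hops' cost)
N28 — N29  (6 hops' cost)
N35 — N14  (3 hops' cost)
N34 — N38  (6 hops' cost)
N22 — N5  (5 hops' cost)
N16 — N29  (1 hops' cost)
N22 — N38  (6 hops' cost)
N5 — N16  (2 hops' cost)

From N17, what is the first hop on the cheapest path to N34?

N34

Enumerating some paths:
N17–N34: 2 = 2
N17–N14–N34: 1+2 = 3
The minimum is 2 hops' cost via N17–N34.
So from N17 the first move is to N34.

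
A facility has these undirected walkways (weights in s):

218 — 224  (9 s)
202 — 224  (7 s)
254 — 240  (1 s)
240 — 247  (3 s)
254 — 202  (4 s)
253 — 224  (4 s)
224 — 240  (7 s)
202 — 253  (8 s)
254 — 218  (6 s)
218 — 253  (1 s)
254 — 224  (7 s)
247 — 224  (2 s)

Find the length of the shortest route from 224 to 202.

Settle nodes by increasing distance from 224:
224: 0
247: 2  (via 224)
253: 4  (via 224)
240: 5  (via 247)
218: 5  (via 253)
254: 6  (via 240)
202: 7  (via 224)
Shortest route: 224–202 = 7 s.

7 s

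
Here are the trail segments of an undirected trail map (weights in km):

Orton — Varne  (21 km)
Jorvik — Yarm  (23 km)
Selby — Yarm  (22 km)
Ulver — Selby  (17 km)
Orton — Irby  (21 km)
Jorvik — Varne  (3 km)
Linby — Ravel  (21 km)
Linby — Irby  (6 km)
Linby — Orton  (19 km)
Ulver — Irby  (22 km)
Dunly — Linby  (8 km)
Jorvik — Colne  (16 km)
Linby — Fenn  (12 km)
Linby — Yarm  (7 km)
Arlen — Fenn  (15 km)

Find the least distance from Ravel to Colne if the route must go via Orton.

80 km

Best Ravel to Orton: Ravel–Linby–Orton costing 40
Shortest Orton→Colne: Orton–Varne–Jorvik–Colne = 40
Total via Orton: 40 + 40 = 80 km.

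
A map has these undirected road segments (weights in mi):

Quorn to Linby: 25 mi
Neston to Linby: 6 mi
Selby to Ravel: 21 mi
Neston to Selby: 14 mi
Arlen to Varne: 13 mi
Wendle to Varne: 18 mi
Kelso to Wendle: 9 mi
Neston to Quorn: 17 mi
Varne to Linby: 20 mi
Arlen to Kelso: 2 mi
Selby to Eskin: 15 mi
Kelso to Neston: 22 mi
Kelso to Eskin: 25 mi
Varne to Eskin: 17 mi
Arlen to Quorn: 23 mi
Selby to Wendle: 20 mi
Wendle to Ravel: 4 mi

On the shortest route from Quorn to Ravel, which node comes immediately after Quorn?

Arlen

Compare a few routes:
Quorn–Neston–Kelso–Wendle–Ravel: 17+22+9+4 = 52
Quorn–Neston–Selby–Ravel: 17+14+21 = 52
Quorn–Arlen–Kelso–Wendle–Ravel: 23+2+9+4 = 38
Cheapest is Quorn–Arlen–Kelso–Wendle–Ravel at 38 mi.
So from Quorn the first move is to Arlen.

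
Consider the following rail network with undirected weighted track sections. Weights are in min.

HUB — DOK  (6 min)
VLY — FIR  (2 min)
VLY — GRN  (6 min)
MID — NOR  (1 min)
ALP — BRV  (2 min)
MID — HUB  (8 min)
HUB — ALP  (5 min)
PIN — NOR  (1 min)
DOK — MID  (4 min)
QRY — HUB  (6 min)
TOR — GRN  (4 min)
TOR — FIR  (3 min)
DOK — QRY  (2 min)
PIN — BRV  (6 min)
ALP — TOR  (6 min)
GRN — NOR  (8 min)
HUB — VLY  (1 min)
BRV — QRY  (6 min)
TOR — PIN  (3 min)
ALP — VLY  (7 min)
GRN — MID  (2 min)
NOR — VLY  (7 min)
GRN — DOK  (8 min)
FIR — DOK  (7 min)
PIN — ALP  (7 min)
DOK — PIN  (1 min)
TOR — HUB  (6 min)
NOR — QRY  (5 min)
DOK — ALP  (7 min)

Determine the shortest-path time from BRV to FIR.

Running Dijkstra from BRV:
BRV: 0
ALP: 2  (via BRV)
PIN: 6  (via BRV)
QRY: 6  (via BRV)
DOK: 7  (via PIN)
NOR: 7  (via PIN)
HUB: 7  (via ALP)
MID: 8  (via NOR)
VLY: 8  (via HUB)
TOR: 8  (via ALP)
GRN: 10  (via MID)
FIR: 10  (via VLY)
Shortest route: BRV → ALP → HUB → VLY → FIR = 10 min.

10 min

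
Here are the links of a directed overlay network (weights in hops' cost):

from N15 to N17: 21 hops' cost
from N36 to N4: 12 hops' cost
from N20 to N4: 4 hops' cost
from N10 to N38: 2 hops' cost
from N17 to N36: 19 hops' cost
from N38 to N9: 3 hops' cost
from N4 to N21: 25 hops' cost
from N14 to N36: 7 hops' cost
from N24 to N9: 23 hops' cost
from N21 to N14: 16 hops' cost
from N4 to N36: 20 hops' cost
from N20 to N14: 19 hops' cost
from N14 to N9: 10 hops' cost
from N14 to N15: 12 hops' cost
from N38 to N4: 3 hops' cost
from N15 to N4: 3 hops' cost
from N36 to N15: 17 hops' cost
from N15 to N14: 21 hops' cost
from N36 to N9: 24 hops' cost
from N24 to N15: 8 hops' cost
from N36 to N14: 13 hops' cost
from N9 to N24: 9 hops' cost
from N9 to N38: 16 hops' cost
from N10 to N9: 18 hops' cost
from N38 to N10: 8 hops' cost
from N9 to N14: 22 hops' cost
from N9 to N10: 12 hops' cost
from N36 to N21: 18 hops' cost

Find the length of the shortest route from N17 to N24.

51 hops' cost

Settle nodes by increasing distance from N17:
N17: 0
N36: 19  (via N17)
N4: 31  (via N36)
N14: 32  (via N36)
N15: 36  (via N36)
N21: 37  (via N36)
N9: 42  (via N14)
N24: 51  (via N9)
Shortest route: N17–N36–N14–N9–N24 = 51 hops' cost.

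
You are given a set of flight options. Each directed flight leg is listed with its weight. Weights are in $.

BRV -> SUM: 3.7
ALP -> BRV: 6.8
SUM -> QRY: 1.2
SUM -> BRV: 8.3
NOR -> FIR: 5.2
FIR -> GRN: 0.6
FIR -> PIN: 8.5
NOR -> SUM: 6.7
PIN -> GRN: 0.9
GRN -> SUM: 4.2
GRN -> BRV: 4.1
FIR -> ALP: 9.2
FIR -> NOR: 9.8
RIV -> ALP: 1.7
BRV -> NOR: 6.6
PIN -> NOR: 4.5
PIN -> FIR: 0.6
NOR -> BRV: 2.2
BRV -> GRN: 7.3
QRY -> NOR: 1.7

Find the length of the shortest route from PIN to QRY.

Enumerating some paths:
PIN–FIR–GRN–SUM–QRY: 0.6+0.6+4.2+1.2 = 6.6
PIN–GRN–SUM–QRY: 0.9+4.2+1.2 = 6.3
PIN–GRN–BRV–SUM–QRY: 0.9+4.1+3.7+1.2 = 9.9
The minimum is $6.3 via PIN–GRN–SUM–QRY.

$6.3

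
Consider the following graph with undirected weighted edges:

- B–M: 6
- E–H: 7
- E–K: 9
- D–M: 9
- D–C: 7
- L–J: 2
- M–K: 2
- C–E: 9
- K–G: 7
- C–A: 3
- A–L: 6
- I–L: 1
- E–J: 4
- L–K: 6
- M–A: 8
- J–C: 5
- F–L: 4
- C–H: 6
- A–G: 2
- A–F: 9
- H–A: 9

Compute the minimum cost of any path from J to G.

10

Compare a few routes:
J → L → K → G: 2+6+7 = 15
J → E → C → A → G: 4+9+3+2 = 18
J → L → A → G: 2+6+2 = 10
J → L → F → A → G: 2+4+9+2 = 17
The minimum is 10 via J → L → A → G.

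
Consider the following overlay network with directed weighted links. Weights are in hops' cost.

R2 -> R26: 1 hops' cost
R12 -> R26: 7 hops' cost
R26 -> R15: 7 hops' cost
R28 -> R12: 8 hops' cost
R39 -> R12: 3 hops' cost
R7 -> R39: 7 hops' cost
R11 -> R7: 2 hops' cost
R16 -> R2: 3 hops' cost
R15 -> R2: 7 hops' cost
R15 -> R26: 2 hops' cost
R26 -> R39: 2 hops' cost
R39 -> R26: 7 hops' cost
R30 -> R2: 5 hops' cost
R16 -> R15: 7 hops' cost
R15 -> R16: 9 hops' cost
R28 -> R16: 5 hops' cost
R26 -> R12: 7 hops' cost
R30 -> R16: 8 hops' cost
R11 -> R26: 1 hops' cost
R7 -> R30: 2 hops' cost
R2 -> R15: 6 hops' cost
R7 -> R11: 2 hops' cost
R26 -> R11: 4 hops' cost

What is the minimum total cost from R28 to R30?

Settle nodes by increasing distance from R28:
R28: 0
R16: 5  (via R28)
R2: 8  (via R16)
R12: 8  (via R28)
R26: 9  (via R2)
R39: 11  (via R26)
R15: 12  (via R16)
R11: 13  (via R26)
R7: 15  (via R11)
R30: 17  (via R7)
Shortest route: R28 → R16 → R2 → R26 → R11 → R7 → R30 = 17 hops' cost.

17 hops' cost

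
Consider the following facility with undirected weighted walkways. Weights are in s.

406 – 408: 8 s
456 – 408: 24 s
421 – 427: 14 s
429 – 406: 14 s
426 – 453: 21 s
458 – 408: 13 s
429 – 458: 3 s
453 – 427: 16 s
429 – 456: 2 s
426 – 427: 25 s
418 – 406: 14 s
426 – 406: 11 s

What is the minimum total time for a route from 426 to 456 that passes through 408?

Shortest 426→408: 426–406–408 = 19
Shortest 408→456: 408–458–429–456 = 18
Total via 408: 19 + 18 = 37 s.

37 s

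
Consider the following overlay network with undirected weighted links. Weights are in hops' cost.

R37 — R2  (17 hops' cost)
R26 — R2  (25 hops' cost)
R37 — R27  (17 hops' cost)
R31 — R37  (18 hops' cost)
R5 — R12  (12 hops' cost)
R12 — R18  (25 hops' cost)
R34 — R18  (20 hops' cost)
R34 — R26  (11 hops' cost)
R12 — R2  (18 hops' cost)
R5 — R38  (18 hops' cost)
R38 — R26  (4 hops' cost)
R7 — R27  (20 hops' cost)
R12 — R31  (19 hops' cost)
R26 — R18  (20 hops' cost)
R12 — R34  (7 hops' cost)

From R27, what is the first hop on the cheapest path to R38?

R37

Compare a few routes:
R27 - R37 - R31 - R12 - R34 - R26 - R38: 17+18+19+7+11+4 = 76
R27 - R37 - R2 - R26 - R38: 17+17+25+4 = 63
R27 - R37 - R2 - R12 - R34 - R26 - R38: 17+17+18+7+11+4 = 74
Cheapest is R27 - R37 - R2 - R26 - R38 at 63 hops' cost.
So from R27 the first move is to R37.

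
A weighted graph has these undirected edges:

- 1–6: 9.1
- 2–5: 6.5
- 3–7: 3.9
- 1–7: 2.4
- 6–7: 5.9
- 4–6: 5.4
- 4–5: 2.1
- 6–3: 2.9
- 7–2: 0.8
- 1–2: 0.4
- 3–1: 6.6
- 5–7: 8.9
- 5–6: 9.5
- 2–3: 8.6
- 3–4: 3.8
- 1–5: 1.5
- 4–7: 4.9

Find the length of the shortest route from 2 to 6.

6.7

Running Dijkstra from 2:
2: 0
1: 0.4  (via 2)
7: 0.8  (via 2)
5: 1.9  (via 1)
4: 4  (via 5)
3: 4.7  (via 7)
6: 6.7  (via 7)
Shortest route: 2–7–6 = 6.7.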